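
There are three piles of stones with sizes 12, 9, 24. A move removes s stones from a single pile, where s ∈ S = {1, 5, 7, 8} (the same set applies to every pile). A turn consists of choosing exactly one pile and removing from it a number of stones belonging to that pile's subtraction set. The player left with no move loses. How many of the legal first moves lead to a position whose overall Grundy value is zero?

All piles use S = {1, 5, 7, 8}:
G(0) = 0
G(1) = mex{0} = 1
G(2) = mex{1} = 0
G(3) = mex{0} = 1
G(4) = mex{1} = 0
G(5) = mex{0,0} = 1
G(6) = mex{1,1} = 0
G(7) = mex{0,0,0} = 1
G(8) = mex{1,1,1,0} = 2
G(9) = mex{2,0,0,1} = 3
G(10) = mex{3,1,1,0} = 2
G(11) = mex{2,0,0,1} = 3
G(12) = mex{3,1,1,0} = 2
G(13) = mex{2,2,0,1} = 3
G(14) = mex{3,3,1,0} = 2
G(15) = mex{2,2,2,1} = 0
G(16) = mex{0,3,3,2} = 1
G(17) = mex{1,2,2,3} = 0
G(18) = mex{0,3,3,2} = 1
G(19) = mex{1,2,2,3} = 0
G(20) = mex{0,0,3,2} = 1
G(21) = mex{1,1,2,3} = 0
G(22) = mex{0,0,0,2} = 1
G(23) = mex{1,1,1,0} = 2
G(24) = mex{2,0,0,1} = 3
Pile A: G(12) = 2.
Pile B: G(9) = 3.
Pile C: G(24) = 3.
Combined Grundy value = 2 ⊕ 3 ⊕ 3 = 2.
A winning move leaves total XOR = 0, i.e. changes one component's Grundy value g to g ⊕ X where X is the current total.
Pile A: need g' = 2⊕2 = 0. Options: 12−1→G=3, 12−5→G=1, 12−7→G=1, 12−8→G=0. Hits: 1.
Pile B: need g' = 3⊕2 = 1. Options: 9−1→G=2, 9−5→G=0, 9−7→G=0, 9−8→G=1. Hits: 1.
Pile C: need g' = 3⊕2 = 1. Options: 24−1→G=2, 24−5→G=0, 24−7→G=0, 24−8→G=1. Hits: 1.

3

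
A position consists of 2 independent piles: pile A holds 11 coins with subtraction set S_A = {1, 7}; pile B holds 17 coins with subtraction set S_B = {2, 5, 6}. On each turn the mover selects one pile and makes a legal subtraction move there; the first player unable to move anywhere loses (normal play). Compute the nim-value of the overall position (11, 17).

Pile A, S = {1, 7}:
n :  0  1  2  3  4  5  6  7  8  9 10 11
G :  0  1  0  1  0  1  0  1  0  1  0  1
G_A(11) = 1.
Pile B, S = {2, 5, 6}:
n :  0  1  2  3  4  5  6  7  8  9 10 11 12 13 14 15 16 17
G :  0  0  1  1  0  2  1  3  0  2  1  0  0  1  1  0  2  1
G_B(17) = 1.
Combined Grundy value = 1 ⊕ 1 = 0.

0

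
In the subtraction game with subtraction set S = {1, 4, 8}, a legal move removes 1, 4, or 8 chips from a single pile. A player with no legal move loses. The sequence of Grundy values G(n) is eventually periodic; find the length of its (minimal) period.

G(0) = 0
G(1) = mex{0} = 1
G(2) = mex{1} = 0
G(3) = mex{0} = 1
G(4) = mex{1,0} = 2
G(5) = mex{2,1} = 0
G(6) = mex{0,0} = 1
G(7) = mex{1,1} = 0
G(8) = mex{0,2,0} = 1
G(9) = mex{1,0,1} = 2
G(10) = mex{2,1,0} = 3
G(11) = mex{3,0,1} = 2
G(12) = mex{2,1,2} = 0
G(13) = mex{0,2,0} = 1
G(14) = mex{1,3,1} = 0
G(15) = mex{0,2,0} = 1
G(16) = mex{1,0,1} = 2
G(17) = mex{2,1,2} = 0
G(18) = mex{0,0,3} = 1
G(19) = mex{1,1,2} = 0
G(20) = mex{0,2,0} = 1
G(21) = mex{1,0,1} = 2
G(22) = mex{2,1,0} = 3
G(23) = mex{3,0,1} = 2
G(24) = mex{2,1,2} = 0
G(25) = mex{0,2,0} = 1
G(n+12) = G(n) holds for n = 0,…,7 (a full window of length max(S) = 8), so the sequence is purely periodic with period 12.

12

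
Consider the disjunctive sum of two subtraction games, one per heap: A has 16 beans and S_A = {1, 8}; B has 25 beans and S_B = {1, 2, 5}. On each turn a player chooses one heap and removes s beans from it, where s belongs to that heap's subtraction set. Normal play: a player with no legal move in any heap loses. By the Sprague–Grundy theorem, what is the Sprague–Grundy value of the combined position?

0

Heap A, S = {1, 8}:
G(0) = 0
G(1) = mex{0} = 1
G(2) = mex{1} = 0
G(3) = mex{0} = 1
G(4) = mex{1} = 0
G(5) = mex{0} = 1
G(6) = mex{1} = 0
G(7) = mex{0} = 1
G(8) = mex{1,0} = 2
G(9) = mex{2,1} = 0
G(10) = mex{0,0} = 1
G(11) = mex{1,1} = 0
G(12) = mex{0,0} = 1
G(13) = mex{1,1} = 0
G(14) = mex{0,0} = 1
G(15) = mex{1,1} = 0
G(16) = mex{0,2} = 1
G_A(16) = 1.
Heap B, S = {1, 2, 5}:
G(0) = 0
G(1) = mex{0} = 1
G(2) = mex{1,0} = 2
G(3) = mex{2,1} = 0
G(4) = mex{0,2} = 1
G(5) = mex{1,0,0} = 2
G(6) = mex{2,1,1} = 0
G(7) = mex{0,2,2} = 1
G(8) = mex{1,0,0} = 2
G(9) = mex{2,1,1} = 0
G(10) = mex{0,2,2} = 1
G(11) = mex{1,0,0} = 2
G(12) = mex{2,1,1} = 0
G(13) = mex{0,2,2} = 1
G(14) = mex{1,0,0} = 2
G(15) = mex{2,1,1} = 0
G(16) = mex{0,2,2} = 1
G(17) = mex{1,0,0} = 2
G(18) = mex{2,1,1} = 0
G(19) = mex{0,2,2} = 1
G(20) = mex{1,0,0} = 2
G(21) = mex{2,1,1} = 0
G(22) = mex{0,2,2} = 1
G(23) = mex{1,0,0} = 2
G(24) = mex{2,1,1} = 0
G(25) = mex{0,2,2} = 1
G_B(25) = 1.
Combined Grundy value = 1 ⊕ 1 = 0.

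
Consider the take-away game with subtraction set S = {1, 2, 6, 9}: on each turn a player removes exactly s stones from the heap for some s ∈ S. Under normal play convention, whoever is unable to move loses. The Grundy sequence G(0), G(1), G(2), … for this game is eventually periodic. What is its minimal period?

n :  0  1  2  3  4  5  6  7  8  9 10 11 12 13 14 15 16 17
G :  0  1  2  0  1  2  3  0  1  2  0  1  2  3  0  1  2  0
G(n+7) = G(n) holds for n = 0,…,8 (a full window of length max(S) = 9), so the sequence is purely periodic with period 7.

7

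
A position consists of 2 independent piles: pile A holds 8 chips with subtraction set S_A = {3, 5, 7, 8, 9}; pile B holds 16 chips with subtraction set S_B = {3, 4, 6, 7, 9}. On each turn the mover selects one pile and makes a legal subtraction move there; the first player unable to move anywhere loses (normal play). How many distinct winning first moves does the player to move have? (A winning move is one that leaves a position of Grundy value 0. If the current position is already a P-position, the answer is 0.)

3

Pile A, S = {3, 5, 7, 8, 9}:
G(0) = 0
G(1) = mex{} = 0
G(2) = mex{} = 0
G(3) = mex{0} = 1
G(4) = mex{0} = 1
G(5) = mex{0,0} = 1
G(6) = mex{1,0} = 2
G(7) = mex{1,0,0} = 2
G(8) = mex{1,1,0,0} = 2
G_A(8) = 2.
Pile B, S = {3, 4, 6, 7, 9}:
G(0) = 0
G(1) = mex{} = 0
G(2) = mex{} = 0
G(3) = mex{0} = 1
G(4) = mex{0,0} = 1
G(5) = mex{0,0} = 1
G(6) = mex{1,0,0} = 2
G(7) = mex{1,1,0,0} = 2
G(8) = mex{1,1,0,0} = 2
G(9) = mex{2,1,1,0,0} = 3
G(10) = mex{2,2,1,1,0} = 3
G(11) = mex{2,2,1,1,0} = 3
G(12) = mex{3,2,2,1,1} = 0
G(13) = mex{3,3,2,2,1} = 0
G(14) = mex{3,3,2,2,1} = 0
G(15) = mex{0,3,3,2,2} = 1
G(16) = mex{0,0,3,3,2} = 1
G_B(16) = 1.
Combined Grundy value = 2 ⊕ 1 = 3.
A winning move leaves total XOR = 0, i.e. changes one component's Grundy value g to g ⊕ X where X is the current total.
Pile A: need g' = 2⊕3 = 1. Options: 8−3→G=1, 8−5→G=1, 8−7→G=0, 8−8→G=0. Hits: 2.
Pile B: need g' = 1⊕3 = 2. Options: 16−3→G=0, 16−4→G=0, 16−6→G=3, 16−7→G=3, 16−9→G=2. Hits: 1.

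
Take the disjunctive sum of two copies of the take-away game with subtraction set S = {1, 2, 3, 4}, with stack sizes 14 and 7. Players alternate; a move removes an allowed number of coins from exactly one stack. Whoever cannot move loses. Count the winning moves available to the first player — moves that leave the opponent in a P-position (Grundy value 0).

2

All stacks use S = {1, 2, 3, 4}:
n :  0  1  2  3  4  5  6  7  8  9 10 11 12 13 14
G :  0  1  2  3  4  0  1  2  3  4  0  1  2  3  4
Stack A: G(14) = 4.
Stack B: G(7) = 2.
Combined Grundy value = 4 ⊕ 2 = 6.
A winning move leaves total XOR = 0, i.e. changes one component's Grundy value g to g ⊕ X where X is the current total.
Stack A: need g' = 4⊕6 = 2. Options: 14−1→G=3, 14−2→G=2, 14−3→G=1, 14−4→G=0. Hits: 1.
Stack B: need g' = 2⊕6 = 4. Options: 7−1→G=1, 7−2→G=0, 7−3→G=4, 7−4→G=3. Hits: 1.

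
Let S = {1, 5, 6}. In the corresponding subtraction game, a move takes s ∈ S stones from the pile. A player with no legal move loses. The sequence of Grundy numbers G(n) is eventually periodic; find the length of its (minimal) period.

11

G(0) = 0
G(1) = mex{0} = 1
G(2) = mex{1} = 0
G(3) = mex{0} = 1
G(4) = mex{1} = 0
G(5) = mex{0,0} = 1
G(6) = mex{1,1,0} = 2
G(7) = mex{2,0,1} = 3
G(8) = mex{3,1,0} = 2
G(9) = mex{2,0,1} = 3
G(10) = mex{3,1,0} = 2
G(11) = mex{2,2,1} = 0
G(12) = mex{0,3,2} = 1
G(13) = mex{1,2,3} = 0
G(14) = mex{0,3,2} = 1
G(15) = mex{1,2,3} = 0
G(16) = mex{0,0,2} = 1
G(17) = mex{1,1,0} = 2
G(18) = mex{2,0,1} = 3
G(19) = mex{3,1,0} = 2
G(20) = mex{2,0,1} = 3
G(21) = mex{3,1,0} = 2
G(22) = mex{2,2,1} = 0
G(23) = mex{0,3,2} = 1
G(n+11) = G(n) holds for n = 0,…,5 (a full window of length max(S) = 6), so the sequence is purely periodic with period 11.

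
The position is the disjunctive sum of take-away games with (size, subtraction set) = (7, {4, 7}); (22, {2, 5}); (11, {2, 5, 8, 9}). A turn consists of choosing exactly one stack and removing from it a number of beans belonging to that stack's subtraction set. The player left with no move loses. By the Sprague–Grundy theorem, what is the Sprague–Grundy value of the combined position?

Stack A, S = {4, 7}:
G(0) = 0
G(1) = mex{} = 0
G(2) = mex{} = 0
G(3) = mex{} = 0
G(4) = mex{0} = 1
G(5) = mex{0} = 1
G(6) = mex{0} = 1
G(7) = mex{0,0} = 1
G_A(7) = 1.
Stack B, S = {2, 5}:
n :  0  1  2  3  4  5  6  7  8  9 10 11 12 13 14 15 16 17 18 19 20 21 22
G :  0  0  1  1  0  2  1  0  0  1  1  0  2  1  0  0  1  1  0  2  1  0  0
G_B(22) = 0.
Stack C, S = {2, 5, 8, 9}:
G(0) = 0
G(1) = mex{} = 0
G(2) = mex{0} = 1
G(3) = mex{0} = 1
G(4) = mex{1} = 0
G(5) = mex{1,0} = 2
G(6) = mex{0,0} = 1
G(7) = mex{2,1} = 0
G(8) = mex{1,1,0} = 2
G(9) = mex{0,0,0,0} = 1
G(10) = mex{2,2,1,0} = 3
G(11) = mex{1,1,1,1} = 0
G_C(11) = 0.
Combined Grundy value = 1 ⊕ 0 ⊕ 0 = 1.

1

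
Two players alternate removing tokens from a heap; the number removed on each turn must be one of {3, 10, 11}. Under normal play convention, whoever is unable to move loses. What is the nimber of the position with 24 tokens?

1

G(0) = 0
G(1) = mex{} = 0
G(2) = mex{} = 0
G(3) = mex{0} = 1
G(4) = mex{0} = 1
G(5) = mex{0} = 1
G(6) = mex{1} = 0
G(7) = mex{1} = 0
G(8) = mex{1} = 0
G(9) = mex{0} = 1
G(10) = mex{0,0} = 1
G(11) = mex{0,0,0} = 1
G(12) = mex{1,0,0} = 2
G(13) = mex{1,1,0} = 2
G(14) = mex{1,1,1} = 0
G(15) = mex{2,1,1} = 0
G(16) = mex{2,0,1} = 3
G(17) = mex{0,0,0} = 1
G(18) = mex{0,0,0} = 1
G(19) = mex{3,1,0} = 2
G(20) = mex{1,1,1} = 0
G(21) = mex{1,1,1} = 0
G(22) = mex{2,2,1} = 0
G(23) = mex{0,2,2} = 1
G(24) = mex{0,0,2} = 1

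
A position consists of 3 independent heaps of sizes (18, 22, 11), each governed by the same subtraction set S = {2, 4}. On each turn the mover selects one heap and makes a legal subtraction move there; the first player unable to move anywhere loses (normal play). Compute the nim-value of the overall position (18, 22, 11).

0

All heaps use S = {2, 4}:
n :  0  1  2  3  4  5  6  7  8  9 10 11 12 13 14 15 16 17 18 19 20 21 22
G :  0  0  1  1  2  2  0  0  1  1  2  2  0  0  1  1  2  2  0  0  1  1  2
Heap A: G(18) = 0.
Heap B: G(22) = 2.
Heap C: G(11) = 2.
Combined Grundy value = 0 ⊕ 2 ⊕ 2 = 0.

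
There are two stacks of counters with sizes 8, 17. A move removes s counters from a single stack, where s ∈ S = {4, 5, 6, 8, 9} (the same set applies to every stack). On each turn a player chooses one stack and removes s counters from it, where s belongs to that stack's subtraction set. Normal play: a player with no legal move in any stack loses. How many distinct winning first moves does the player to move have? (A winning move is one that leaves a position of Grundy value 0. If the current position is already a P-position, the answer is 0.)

All stacks use S = {4, 5, 6, 8, 9}:
n :  0  1  2  3  4  5  6  7  8  9 10 11 12 13 14 15 16 17
G :  0  0  0  0  1  1  1  1  2  2  2  2  3  0  0  0  0  1
Stack A: G(8) = 2.
Stack B: G(17) = 1.
Combined Grundy value = 2 ⊕ 1 = 3.
A winning move leaves total XOR = 0, i.e. changes one component's Grundy value g to g ⊕ X where X is the current total.
Stack A: need g' = 2⊕3 = 1. Options: 8−4→G=1, 8−5→G=0, 8−6→G=0, 8−8→G=0. Hits: 1.
Stack B: need g' = 1⊕3 = 2. Options: 17−4→G=0, 17−5→G=3, 17−6→G=2, 17−8→G=2, 17−9→G=2. Hits: 3.

4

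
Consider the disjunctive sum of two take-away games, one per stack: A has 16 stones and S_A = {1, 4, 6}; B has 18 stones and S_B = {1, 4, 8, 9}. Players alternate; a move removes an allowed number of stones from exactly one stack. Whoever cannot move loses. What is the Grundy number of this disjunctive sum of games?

0

Stack A, S = {1, 4, 6}:
n :  0  1  2  3  4  5  6  7  8  9 10 11 12 13 14 15 16
G :  0  1  0  1  2  0  1  0  1  2  0  1  0  1  2  0  1
G_A(16) = 1.
Stack B, S = {1, 4, 8, 9}:
n :  0  1  2  3  4  5  6  7  8  9 10 11 12 13 14 15 16 17 18
G :  0  1  0  1  2  0  1  0  1  2  3  2  0  1  2  3  2  0  1
G_B(18) = 1.
Combined Grundy value = 1 ⊕ 1 = 0.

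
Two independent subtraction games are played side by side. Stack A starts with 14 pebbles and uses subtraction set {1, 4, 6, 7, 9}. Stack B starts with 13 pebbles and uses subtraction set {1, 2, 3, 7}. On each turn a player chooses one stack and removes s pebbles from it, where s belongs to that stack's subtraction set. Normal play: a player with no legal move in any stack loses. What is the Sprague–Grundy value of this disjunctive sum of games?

0

Stack A, S = {1, 4, 6, 7, 9}:
n :  0  1  2  3  4  5  6  7  8  9 10 11 12 13 14
G :  0  1  0  1  2  0  1  2  3  2  0  1  2  0  1
G_A(14) = 1.
Stack B, S = {1, 2, 3, 7}:
G(0) = 0
G(1) = mex{0} = 1
G(2) = mex{1,0} = 2
G(3) = mex{2,1,0} = 3
G(4) = mex{3,2,1} = 0
G(5) = mex{0,3,2} = 1
G(6) = mex{1,0,3} = 2
G(7) = mex{2,1,0,0} = 3
G(8) = mex{3,2,1,1} = 0
G(9) = mex{0,3,2,2} = 1
G(10) = mex{1,0,3,3} = 2
G(11) = mex{2,1,0,0} = 3
G(12) = mex{3,2,1,1} = 0
G(13) = mex{0,3,2,2} = 1
G_B(13) = 1.
Combined Grundy value = 1 ⊕ 1 = 0.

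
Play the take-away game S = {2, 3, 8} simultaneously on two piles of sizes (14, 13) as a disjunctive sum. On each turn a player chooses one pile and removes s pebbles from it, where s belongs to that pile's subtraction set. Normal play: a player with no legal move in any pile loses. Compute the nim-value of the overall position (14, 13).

3

All piles use S = {2, 3, 8}:
G(0) = 0
G(1) = mex{} = 0
G(2) = mex{0} = 1
G(3) = mex{0,0} = 1
G(4) = mex{1,0} = 2
G(5) = mex{1,1} = 0
G(6) = mex{2,1} = 0
G(7) = mex{0,2} = 1
G(8) = mex{0,0,0} = 1
G(9) = mex{1,0,0} = 2
G(10) = mex{1,1,1} = 0
G(11) = mex{2,1,1} = 0
G(12) = mex{0,2,2} = 1
G(13) = mex{0,0,0} = 1
G(14) = mex{1,0,0} = 2
Pile A: G(14) = 2.
Pile B: G(13) = 1.
Combined Grundy value = 2 ⊕ 1 = 3.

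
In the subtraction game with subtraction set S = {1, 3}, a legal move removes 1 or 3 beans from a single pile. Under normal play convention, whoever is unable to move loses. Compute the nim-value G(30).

n :  0  1  2  3  4  5  6  7  8  9 10 11 12 13 14 15 16 17 18 19 20 21 22 23 24 25 26 27 28 29 30
G :  0  1  0  1  0  1  0  1  0  1  0  1  0  1  0  1  0  1  0  1  0  1  0  1  0  1  0  1  0  1  0

0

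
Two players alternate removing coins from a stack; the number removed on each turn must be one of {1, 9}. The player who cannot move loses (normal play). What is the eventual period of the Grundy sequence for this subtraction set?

2

G(0) = 0
G(1) = mex{0} = 1
G(2) = mex{1} = 0
G(3) = mex{0} = 1
G(4) = mex{1} = 0
G(5) = mex{0} = 1
G(6) = mex{1} = 0
G(7) = mex{0} = 1
G(8) = mex{1} = 0
G(9) = mex{0,0} = 1
G(10) = mex{1,1} = 0
G(11) = mex{0,0} = 1
G(12) = mex{1,1} = 0
G(13) = mex{0,0} = 1
G(14) = mex{1,1} = 0
G(n+2) = G(n) holds for n = 0,…,8 (a full window of length max(S) = 9), so the sequence is purely periodic with period 2.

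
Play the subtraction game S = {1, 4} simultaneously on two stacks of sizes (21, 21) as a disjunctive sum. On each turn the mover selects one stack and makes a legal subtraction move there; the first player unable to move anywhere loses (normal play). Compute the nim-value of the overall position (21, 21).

0

All stacks use S = {1, 4}:
n :  0  1  2  3  4  5  6  7  8  9 10 11 12 13 14 15 16 17 18 19 20 21
G :  0  1  0  1  2  0  1  0  1  2  0  1  0  1  2  0  1  0  1  2  0  1
Stack A: G(21) = 1.
Stack B: G(21) = 1.
Combined Grundy value = 1 ⊕ 1 = 0.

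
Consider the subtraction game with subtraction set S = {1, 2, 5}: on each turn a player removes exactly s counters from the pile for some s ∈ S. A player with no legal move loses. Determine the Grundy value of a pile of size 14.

2

n :  0  1  2  3  4  5  6  7  8  9 10 11 12 13 14
G :  0  1  2  0  1  2  0  1  2  0  1  2  0  1  2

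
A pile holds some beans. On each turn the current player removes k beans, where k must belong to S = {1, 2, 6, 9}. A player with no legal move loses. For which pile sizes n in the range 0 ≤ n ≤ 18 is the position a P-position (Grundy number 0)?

n :  0  1  2  3  4  5  6  7  8  9 10 11 12 13 14 15 16 17 18
G :  0  1  2  0  1  2  3  0  1  2  0  1  2  3  0  1  2  0  1
P-positions are exactly the n with G(n) = 0.

0, 3, 7, 10, 14, 17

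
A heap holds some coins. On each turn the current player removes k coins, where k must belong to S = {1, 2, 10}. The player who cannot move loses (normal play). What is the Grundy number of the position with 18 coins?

G(0) = 0
G(1) = mex{0} = 1
G(2) = mex{1,0} = 2
G(3) = mex{2,1} = 0
G(4) = mex{0,2} = 1
G(5) = mex{1,0} = 2
G(6) = mex{2,1} = 0
G(7) = mex{0,2} = 1
G(8) = mex{1,0} = 2
G(9) = mex{2,1} = 0
G(10) = mex{0,2,0} = 1
G(11) = mex{1,0,1} = 2
G(12) = mex{2,1,2} = 0
G(13) = mex{0,2,0} = 1
G(14) = mex{1,0,1} = 2
G(15) = mex{2,1,2} = 0
G(16) = mex{0,2,0} = 1
G(17) = mex{1,0,1} = 2
G(18) = mex{2,1,2} = 0

0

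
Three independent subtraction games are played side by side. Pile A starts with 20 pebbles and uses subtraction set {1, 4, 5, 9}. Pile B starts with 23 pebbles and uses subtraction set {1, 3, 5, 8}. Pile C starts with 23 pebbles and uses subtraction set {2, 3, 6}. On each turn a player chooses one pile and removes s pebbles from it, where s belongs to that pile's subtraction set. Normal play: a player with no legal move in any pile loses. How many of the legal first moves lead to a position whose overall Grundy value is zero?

Pile A, S = {1, 4, 5, 9}:
G(0) = 0
G(1) = mex{0} = 1
G(2) = mex{1} = 0
G(3) = mex{0} = 1
G(4) = mex{1,0} = 2
G(5) = mex{2,1,0} = 3
G(6) = mex{3,0,1} = 2
G(7) = mex{2,1,0} = 3
G(8) = mex{3,2,1} = 0
G(9) = mex{0,3,2,0} = 1
G(10) = mex{1,2,3,1} = 0
G(11) = mex{0,3,2,0} = 1
G(12) = mex{1,0,3,1} = 2
G(13) = mex{2,1,0,2} = 3
G(14) = mex{3,0,1,3} = 2
G(15) = mex{2,1,0,2} = 3
G(16) = mex{3,2,1,3} = 0
G(17) = mex{0,3,2,0} = 1
G(18) = mex{1,2,3,1} = 0
G(19) = mex{0,3,2,0} = 1
G(20) = mex{1,0,3,1} = 2
G_A(20) = 2.
Pile B, S = {1, 3, 5, 8}:
n :  0  1  2  3  4  5  6  7  8  9 10 11 12 13 14 15 16 17 18 19 20 21 22 23
G :  0  1  0  1  0  1  0  1  2  3  2  3  2  0  1  0  1  0  1  0  1  2  3  2
G_B(23) = 2.
Pile C, S = {2, 3, 6}:
G(0) = 0
G(1) = mex{} = 0
G(2) = mex{0} = 1
G(3) = mex{0,0} = 1
G(4) = mex{1,0} = 2
G(5) = mex{1,1} = 0
G(6) = mex{2,1,0} = 3
G(7) = mex{0,2,0} = 1
G(8) = mex{3,0,1} = 2
G(9) = mex{1,3,1} = 0
G(10) = mex{2,1,2} = 0
G(11) = mex{0,2,0} = 1
G(12) = mex{0,0,3} = 1
G(13) = mex{1,0,1} = 2
G(14) = mex{1,1,2} = 0
G(15) = mex{2,1,0} = 3
G(16) = mex{0,2,0} = 1
G(17) = mex{3,0,1} = 2
G(18) = mex{1,3,1} = 0
G(19) = mex{2,1,2} = 0
G(20) = mex{0,2,0} = 1
G(21) = mex{0,0,3} = 1
G(22) = mex{1,0,1} = 2
G(23) = mex{1,1,2} = 0
G_C(23) = 0.
Combined Grundy value = 2 ⊕ 2 ⊕ 0 = 0.
A winning move leaves total XOR = 0, i.e. changes one component's Grundy value g to g ⊕ X where X is the current total.
Pile A: target g' = 2⊕0 = 2, but every legal move changes the Grundy value (mex property), so 0 moves.
Pile B: target g' = 2⊕0 = 2, but every legal move changes the Grundy value (mex property), so 0 moves.
Pile C: target g' = 0⊕0 = 0, but every legal move changes the Grundy value (mex property), so 0 moves.

0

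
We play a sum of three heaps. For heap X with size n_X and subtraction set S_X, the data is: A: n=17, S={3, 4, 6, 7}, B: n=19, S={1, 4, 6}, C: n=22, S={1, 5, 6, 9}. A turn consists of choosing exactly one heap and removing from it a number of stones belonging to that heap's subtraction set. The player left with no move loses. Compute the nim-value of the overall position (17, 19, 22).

Heap A, S = {3, 4, 6, 7}:
n :  0  1  2  3  4  5  6  7  8  9 10 11 12 13 14 15 16 17
G :  0  0  0  1  1  1  2  2  2  3  0  0  0  1  1  1  2  2
G_A(17) = 2.
Heap B, S = {1, 4, 6}:
n :  0  1  2  3  4  5  6  7  8  9 10 11 12 13 14 15 16 17 18 19
G :  0  1  0  1  2  0  1  0  1  2  0  1  0  1  2  0  1  0  1  2
G_B(19) = 2.
Heap C, S = {1, 5, 6, 9}:
G(0) = 0
G(1) = mex{0} = 1
G(2) = mex{1} = 0
G(3) = mex{0} = 1
G(4) = mex{1} = 0
G(5) = mex{0,0} = 1
G(6) = mex{1,1,0} = 2
G(7) = mex{2,0,1} = 3
G(8) = mex{3,1,0} = 2
G(9) = mex{2,0,1,0} = 3
G(10) = mex{3,1,0,1} = 2
G(11) = mex{2,2,1,0} = 3
G(12) = mex{3,3,2,1} = 0
G(13) = mex{0,2,3,0} = 1
G(14) = mex{1,3,2,1} = 0
G(15) = mex{0,2,3,2} = 1
G(16) = mex{1,3,2,3} = 0
G(17) = mex{0,0,3,2} = 1
G(18) = mex{1,1,0,3} = 2
G(19) = mex{2,0,1,2} = 3
G(20) = mex{3,1,0,3} = 2
G(21) = mex{2,0,1,0} = 3
G(22) = mex{3,1,0,1} = 2
G_C(22) = 2.
Combined Grundy value = 2 ⊕ 2 ⊕ 2 = 2.

2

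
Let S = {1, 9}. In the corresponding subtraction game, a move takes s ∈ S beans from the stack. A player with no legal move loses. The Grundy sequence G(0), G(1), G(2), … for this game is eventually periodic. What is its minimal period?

G(0) = 0
G(1) = mex{0} = 1
G(2) = mex{1} = 0
G(3) = mex{0} = 1
G(4) = mex{1} = 0
G(5) = mex{0} = 1
G(6) = mex{1} = 0
G(7) = mex{0} = 1
G(8) = mex{1} = 0
G(9) = mex{0,0} = 1
G(10) = mex{1,1} = 0
G(11) = mex{0,0} = 1
G(12) = mex{1,1} = 0
G(13) = mex{0,0} = 1
G(14) = mex{1,1} = 0
G(n+2) = G(n) holds for n = 0,…,8 (a full window of length max(S) = 9), so the sequence is purely periodic with period 2.

2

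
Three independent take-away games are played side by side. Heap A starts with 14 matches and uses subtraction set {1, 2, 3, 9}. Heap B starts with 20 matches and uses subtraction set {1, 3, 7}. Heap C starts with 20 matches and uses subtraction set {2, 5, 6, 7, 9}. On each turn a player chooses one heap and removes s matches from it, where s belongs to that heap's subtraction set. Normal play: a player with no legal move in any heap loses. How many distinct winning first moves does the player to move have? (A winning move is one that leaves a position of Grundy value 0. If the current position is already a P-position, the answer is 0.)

0

Heap A, S = {1, 2, 3, 9}:
n :  0  1  2  3  4  5  6  7  8  9 10 11 12 13 14
G :  0  1  2  3  0  1  2  3  0  1  2  3  0  1  2
G_A(14) = 2.
Heap B, S = {1, 3, 7}:
G(0) = 0
G(1) = mex{0} = 1
G(2) = mex{1} = 0
G(3) = mex{0,0} = 1
G(4) = mex{1,1} = 0
G(5) = mex{0,0} = 1
G(6) = mex{1,1} = 0
G(7) = mex{0,0,0} = 1
G(8) = mex{1,1,1} = 0
G(9) = mex{0,0,0} = 1
G(10) = mex{1,1,1} = 0
G(11) = mex{0,0,0} = 1
G(12) = mex{1,1,1} = 0
G(13) = mex{0,0,0} = 1
G(14) = mex{1,1,1} = 0
G(15) = mex{0,0,0} = 1
G(16) = mex{1,1,1} = 0
G(17) = mex{0,0,0} = 1
G(18) = mex{1,1,1} = 0
G(19) = mex{0,0,0} = 1
G(20) = mex{1,1,1} = 0
G_B(20) = 0.
Heap C, S = {2, 5, 6, 7, 9}:
G(0) = 0
G(1) = mex{} = 0
G(2) = mex{0} = 1
G(3) = mex{0} = 1
G(4) = mex{1} = 0
G(5) = mex{1,0} = 2
G(6) = mex{0,0,0} = 1
G(7) = mex{2,1,0,0} = 3
G(8) = mex{1,1,1,0} = 2
G(9) = mex{3,0,1,1,0} = 2
G(10) = mex{2,2,0,1,0} = 3
G(11) = mex{2,1,2,0,1} = 3
G(12) = mex{3,3,1,2,1} = 0
G(13) = mex{3,2,3,1,0} = 4
G(14) = mex{0,2,2,3,2} = 1
G(15) = mex{4,3,2,2,1} = 0
G(16) = mex{1,3,3,2,3} = 0
G(17) = mex{0,0,3,3,2} = 1
G(18) = mex{0,4,0,3,2} = 1
G(19) = mex{1,1,4,0,3} = 2
G(20) = mex{1,0,1,4,3} = 2
G_C(20) = 2.
Combined Grundy value = 2 ⊕ 0 ⊕ 2 = 0.
A winning move leaves total XOR = 0, i.e. changes one component's Grundy value g to g ⊕ X where X is the current total.
Heap A: target g' = 2⊕0 = 2, but every legal move changes the Grundy value (mex property), so 0 moves.
Heap B: target g' = 0⊕0 = 0, but every legal move changes the Grundy value (mex property), so 0 moves.
Heap C: target g' = 2⊕0 = 2, but every legal move changes the Grundy value (mex property), so 0 moves.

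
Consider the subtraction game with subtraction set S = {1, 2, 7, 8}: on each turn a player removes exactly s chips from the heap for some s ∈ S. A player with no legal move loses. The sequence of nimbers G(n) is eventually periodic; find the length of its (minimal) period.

G(0) = 0
G(1) = mex{0} = 1
G(2) = mex{1,0} = 2
G(3) = mex{2,1} = 0
G(4) = mex{0,2} = 1
G(5) = mex{1,0} = 2
G(6) = mex{2,1} = 0
G(7) = mex{0,2,0} = 1
G(8) = mex{1,0,1,0} = 2
G(9) = mex{2,1,2,1} = 0
G(10) = mex{0,2,0,2} = 1
G(11) = mex{1,0,1,0} = 2
G(12) = mex{2,1,2,1} = 0
G(13) = mex{0,2,0,2} = 1
G(14) = mex{1,0,1,0} = 2
G(n+3) = G(n) holds for n = 0,…,7 (a full window of length max(S) = 8), so the sequence is purely periodic with period 3.

3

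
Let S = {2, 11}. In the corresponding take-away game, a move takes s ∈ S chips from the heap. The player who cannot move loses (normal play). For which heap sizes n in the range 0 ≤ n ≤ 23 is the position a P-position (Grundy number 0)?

0, 1, 4, 5, 8, 9, 13, 14, 17, 18, 21, 22

G(0) = 0
G(1) = mex{} = 0
G(2) = mex{0} = 1
G(3) = mex{0} = 1
G(4) = mex{1} = 0
G(5) = mex{1} = 0
G(6) = mex{0} = 1
G(7) = mex{0} = 1
G(8) = mex{1} = 0
G(9) = mex{1} = 0
G(10) = mex{0} = 1
G(11) = mex{0,0} = 1
G(12) = mex{1,0} = 2
G(13) = mex{1,1} = 0
G(14) = mex{2,1} = 0
G(15) = mex{0,0} = 1
G(16) = mex{0,0} = 1
G(17) = mex{1,1} = 0
G(18) = mex{1,1} = 0
G(19) = mex{0,0} = 1
G(20) = mex{0,0} = 1
G(21) = mex{1,1} = 0
G(22) = mex{1,1} = 0
G(23) = mex{0,2} = 1
P-positions are exactly the n with G(n) = 0.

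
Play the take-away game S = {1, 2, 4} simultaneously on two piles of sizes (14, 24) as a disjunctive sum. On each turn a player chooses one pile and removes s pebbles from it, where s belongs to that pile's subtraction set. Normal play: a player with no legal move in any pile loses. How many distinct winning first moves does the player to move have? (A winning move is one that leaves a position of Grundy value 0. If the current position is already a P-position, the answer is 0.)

3

All piles use S = {1, 2, 4}:
G(0) = 0
G(1) = mex{0} = 1
G(2) = mex{1,0} = 2
G(3) = mex{2,1} = 0
G(4) = mex{0,2,0} = 1
G(5) = mex{1,0,1} = 2
G(6) = mex{2,1,2} = 0
G(7) = mex{0,2,0} = 1
G(8) = mex{1,0,1} = 2
G(9) = mex{2,1,2} = 0
G(10) = mex{0,2,0} = 1
G(11) = mex{1,0,1} = 2
G(12) = mex{2,1,2} = 0
G(13) = mex{0,2,0} = 1
G(14) = mex{1,0,1} = 2
G(15) = mex{2,1,2} = 0
G(16) = mex{0,2,0} = 1
G(17) = mex{1,0,1} = 2
G(18) = mex{2,1,2} = 0
G(19) = mex{0,2,0} = 1
G(20) = mex{1,0,1} = 2
G(21) = mex{2,1,2} = 0
G(22) = mex{0,2,0} = 1
G(23) = mex{1,0,1} = 2
G(24) = mex{2,1,2} = 0
Pile A: G(14) = 2.
Pile B: G(24) = 0.
Combined Grundy value = 2 ⊕ 0 = 2.
A winning move leaves total XOR = 0, i.e. changes one component's Grundy value g to g ⊕ X where X is the current total.
Pile A: need g' = 2⊕2 = 0. Options: 14−1→G=1, 14−2→G=0, 14−4→G=1. Hits: 1.
Pile B: need g' = 0⊕2 = 2. Options: 24−1→G=2, 24−2→G=1, 24−4→G=2. Hits: 2.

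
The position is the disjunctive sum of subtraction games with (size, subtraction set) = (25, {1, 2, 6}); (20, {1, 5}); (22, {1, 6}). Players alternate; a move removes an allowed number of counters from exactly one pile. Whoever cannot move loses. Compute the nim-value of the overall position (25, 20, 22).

Pile A, S = {1, 2, 6}:
n :  0  1  2  3  4  5  6  7  8  9 10 11 12 13 14 15 16 17 18 19 20 21 22 23 24 25
G :  0  1  2  0  1  2  3  0  1  2  0  1  2  3  0  1  2  0  1  2  3  0  1  2  0  1
G_A(25) = 1.
Pile B, S = {1, 5}:
G(0) = 0
G(1) = mex{0} = 1
G(2) = mex{1} = 0
G(3) = mex{0} = 1
G(4) = mex{1} = 0
G(5) = mex{0,0} = 1
G(6) = mex{1,1} = 0
G(7) = mex{0,0} = 1
G(8) = mex{1,1} = 0
G(9) = mex{0,0} = 1
G(10) = mex{1,1} = 0
G(11) = mex{0,0} = 1
G(12) = mex{1,1} = 0
G(13) = mex{0,0} = 1
G(14) = mex{1,1} = 0
G(15) = mex{0,0} = 1
G(16) = mex{1,1} = 0
G(17) = mex{0,0} = 1
G(18) = mex{1,1} = 0
G(19) = mex{0,0} = 1
G(20) = mex{1,1} = 0
G_B(20) = 0.
Pile C, S = {1, 6}:
n :  0  1  2  3  4  5  6  7  8  9 10 11 12 13 14 15 16 17 18 19 20 21 22
G :  0  1  0  1  0  1  2  0  1  0  1  0  1  2  0  1  0  1  0  1  2  0  1
G_C(22) = 1.
Combined Grundy value = 1 ⊕ 0 ⊕ 1 = 0.

0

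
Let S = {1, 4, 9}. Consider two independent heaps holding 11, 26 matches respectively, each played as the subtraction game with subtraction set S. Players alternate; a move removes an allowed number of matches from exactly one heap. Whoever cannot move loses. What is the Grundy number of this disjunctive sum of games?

All heaps use S = {1, 4, 9}:
n :  0  1  2  3  4  5  6  7  8  9 10 11 12 13 14 15 16 17 18 19 20 21 22 23 24 25 26
G :  0  1  0  1  2  0  1  0  1  2  0  1  0  1  2  0  1  0  1  2  0  1  0  1  2  0  1
Heap A: G(11) = 1.
Heap B: G(26) = 1.
Combined Grundy value = 1 ⊕ 1 = 0.

0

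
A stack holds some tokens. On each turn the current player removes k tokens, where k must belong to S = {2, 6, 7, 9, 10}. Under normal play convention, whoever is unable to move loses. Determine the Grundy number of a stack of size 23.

1

G(0) = 0
G(1) = mex{} = 0
G(2) = mex{0} = 1
G(3) = mex{0} = 1
G(4) = mex{1} = 0
G(5) = mex{1} = 0
G(6) = mex{0,0} = 1
G(7) = mex{0,0,0} = 1
G(8) = mex{1,1,0} = 2
G(9) = mex{1,1,1,0} = 2
G(10) = mex{2,0,1,0,0} = 3
G(11) = mex{2,0,0,1,0} = 3
G(12) = mex{3,1,0,1,1} = 2
G(13) = mex{3,1,1,0,1} = 2
G(14) = mex{2,2,1,0,0} = 3
G(15) = mex{2,2,2,1,0} = 3
G(16) = mex{3,3,2,1,1} = 0
G(17) = mex{3,3,3,2,1} = 0
G(18) = mex{0,2,3,2,2} = 1
G(19) = mex{0,2,2,3,2} = 1
G(20) = mex{1,3,2,3,3} = 0
G(21) = mex{1,3,3,2,3} = 0
G(22) = mex{0,0,3,2,2} = 1
G(23) = mex{0,0,0,3,2} = 1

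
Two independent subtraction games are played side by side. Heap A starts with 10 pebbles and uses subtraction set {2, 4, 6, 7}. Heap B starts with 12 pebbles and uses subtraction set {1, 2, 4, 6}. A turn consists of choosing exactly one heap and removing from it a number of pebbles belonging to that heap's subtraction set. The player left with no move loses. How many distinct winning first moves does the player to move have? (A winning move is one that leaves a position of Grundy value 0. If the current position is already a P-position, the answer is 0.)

3

Heap A, S = {2, 4, 6, 7}:
n :  0  1  2  3  4  5  6  7  8  9 10
G :  0  0  1  1  2  2  3  3  4  0  0
G_A(10) = 0.
Heap B, S = {1, 2, 4, 6}:
n :  0  1  2  3  4  5  6  7  8  9 10 11 12
G :  0  1  2  0  1  2  3  4  0  1  2  0  1
G_B(12) = 1.
Combined Grundy value = 0 ⊕ 1 = 1.
A winning move leaves total XOR = 0, i.e. changes one component's Grundy value g to g ⊕ X where X is the current total.
Heap A: need g' = 0⊕1 = 1. Options: 10−2→G=4, 10−4→G=3, 10−6→G=2, 10−7→G=1. Hits: 1.
Heap B: need g' = 1⊕1 = 0. Options: 12−1→G=0, 12−2→G=2, 12−4→G=0, 12−6→G=3. Hits: 2.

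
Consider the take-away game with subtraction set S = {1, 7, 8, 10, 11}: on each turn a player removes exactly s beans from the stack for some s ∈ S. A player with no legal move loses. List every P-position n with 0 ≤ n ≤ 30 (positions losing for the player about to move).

n :  0  1  2  3  4  5  6  7  8  9 10 11 12 13 14 15 16 17 18 19 20 21 22 23 24 25 26 27 28 29 30
G :  0  1  0  1  0  1  0  1  2  3  2  3  2  3  2  3  4  5  0  1  0  1  0  1  0  1  2  3  2  3  2
P-positions are exactly the n with G(n) = 0.

0, 2, 4, 6, 18, 20, 22, 24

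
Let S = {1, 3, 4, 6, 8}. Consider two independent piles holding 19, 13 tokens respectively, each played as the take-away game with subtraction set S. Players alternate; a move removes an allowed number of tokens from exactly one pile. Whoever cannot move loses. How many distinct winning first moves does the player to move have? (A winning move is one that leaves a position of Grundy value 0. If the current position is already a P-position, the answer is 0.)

5

All piles use S = {1, 3, 4, 6, 8}:
G(0) = 0
G(1) = mex{0} = 1
G(2) = mex{1} = 0
G(3) = mex{0,0} = 1
G(4) = mex{1,1,0} = 2
G(5) = mex{2,0,1} = 3
G(6) = mex{3,1,0,0} = 2
G(7) = mex{2,2,1,1} = 0
G(8) = mex{0,3,2,0,0} = 1
G(9) = mex{1,2,3,1,1} = 0
G(10) = mex{0,0,2,2,0} = 1
G(11) = mex{1,1,0,3,1} = 2
G(12) = mex{2,0,1,2,2} = 3
G(13) = mex{3,1,0,0,3} = 2
G(14) = mex{2,2,1,1,2} = 0
G(15) = mex{0,3,2,0,0} = 1
G(16) = mex{1,2,3,1,1} = 0
G(17) = mex{0,0,2,2,0} = 1
G(18) = mex{1,1,0,3,1} = 2
G(19) = mex{2,0,1,2,2} = 3
Pile A: G(19) = 3.
Pile B: G(13) = 2.
Combined Grundy value = 3 ⊕ 2 = 1.
A winning move leaves total XOR = 0, i.e. changes one component's Grundy value g to g ⊕ X where X is the current total.
Pile A: need g' = 3⊕1 = 2. Options: 19−1→G=2, 19−3→G=0, 19−4→G=1, 19−6→G=2, 19−8→G=2. Hits: 3.
Pile B: need g' = 2⊕1 = 3. Options: 13−1→G=3, 13−3→G=1, 13−4→G=0, 13−6→G=0, 13−8→G=3. Hits: 2.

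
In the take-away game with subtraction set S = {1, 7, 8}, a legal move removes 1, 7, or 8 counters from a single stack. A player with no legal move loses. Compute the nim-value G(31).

1

n :  0  1  2  3  4  5  6  7  8  9 10 11 12 13 14 15 16 17 18 19 20 21 22 23 24 25 26 27 28 29 30 31
G :  0  1  0  1  0  1  0  1  2  3  2  3  2  3  2  0  1  0  1  0  1  0  1  2  3  2  3  2  3  2  0  1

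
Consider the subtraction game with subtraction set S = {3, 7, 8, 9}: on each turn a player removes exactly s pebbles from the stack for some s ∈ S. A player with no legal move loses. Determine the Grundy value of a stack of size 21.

1

G(0) = 0
G(1) = mex{} = 0
G(2) = mex{} = 0
G(3) = mex{0} = 1
G(4) = mex{0} = 1
G(5) = mex{0} = 1
G(6) = mex{1} = 0
G(7) = mex{1,0} = 2
G(8) = mex{1,0,0} = 2
G(9) = mex{0,0,0,0} = 1
G(10) = mex{2,1,0,0} = 3
G(11) = mex{2,1,1,0} = 3
G(12) = mex{1,1,1,1} = 0
G(13) = mex{3,0,1,1} = 2
G(14) = mex{3,2,0,1} = 4
G(15) = mex{0,2,2,0} = 1
G(16) = mex{2,1,2,2} = 0
G(17) = mex{4,3,1,2} = 0
G(18) = mex{1,3,3,1} = 0
G(19) = mex{0,0,3,3} = 1
G(20) = mex{0,2,0,3} = 1
G(21) = mex{0,4,2,0} = 1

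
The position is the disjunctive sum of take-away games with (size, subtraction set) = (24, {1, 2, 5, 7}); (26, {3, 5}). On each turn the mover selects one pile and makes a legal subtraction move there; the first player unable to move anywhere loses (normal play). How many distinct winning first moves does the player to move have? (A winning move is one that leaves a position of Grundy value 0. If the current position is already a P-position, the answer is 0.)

0

Pile A, S = {1, 2, 5, 7}:
n :  0  1  2  3  4  5  6  7  8  9 10 11 12 13 14 15 16 17 18 19 20 21 22 23 24
G :  0  1  2  0  1  2  0  1  2  0  1  2  0  1  2  0  1  2  0  1  2  0  1  2  0
G_A(24) = 0.
Pile B, S = {3, 5}:
G(0) = 0
G(1) = mex{} = 0
G(2) = mex{} = 0
G(3) = mex{0} = 1
G(4) = mex{0} = 1
G(5) = mex{0,0} = 1
G(6) = mex{1,0} = 2
G(7) = mex{1,0} = 2
G(8) = mex{1,1} = 0
G(9) = mex{2,1} = 0
G(10) = mex{2,1} = 0
G(11) = mex{0,2} = 1
G(12) = mex{0,2} = 1
G(13) = mex{0,0} = 1
G(14) = mex{1,0} = 2
G(15) = mex{1,0} = 2
G(16) = mex{1,1} = 0
G(17) = mex{2,1} = 0
G(18) = mex{2,1} = 0
G(19) = mex{0,2} = 1
G(20) = mex{0,2} = 1
G(21) = mex{0,0} = 1
G(22) = mex{1,0} = 2
G(23) = mex{1,0} = 2
G(24) = mex{1,1} = 0
G(25) = mex{2,1} = 0
G(26) = mex{2,1} = 0
G_B(26) = 0.
Combined Grundy value = 0 ⊕ 0 = 0.
A winning move leaves total XOR = 0, i.e. changes one component's Grundy value g to g ⊕ X where X is the current total.
Pile A: target g' = 0⊕0 = 0, but every legal move changes the Grundy value (mex property), so 0 moves.
Pile B: target g' = 0⊕0 = 0, but every legal move changes the Grundy value (mex property), so 0 moves.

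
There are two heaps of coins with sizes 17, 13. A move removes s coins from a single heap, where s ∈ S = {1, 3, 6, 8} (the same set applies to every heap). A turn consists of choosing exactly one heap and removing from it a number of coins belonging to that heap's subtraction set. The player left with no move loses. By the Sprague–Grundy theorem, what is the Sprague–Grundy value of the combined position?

2

All heaps use S = {1, 3, 6, 8}:
n :  0  1  2  3  4  5  6  7  8  9 10 11 12 13 14 15 16 17
G :  0  1  0  1  0  1  2  3  2  0  1  0  1  0  1  2  3  2
Heap A: G(17) = 2.
Heap B: G(13) = 0.
Combined Grundy value = 2 ⊕ 0 = 2.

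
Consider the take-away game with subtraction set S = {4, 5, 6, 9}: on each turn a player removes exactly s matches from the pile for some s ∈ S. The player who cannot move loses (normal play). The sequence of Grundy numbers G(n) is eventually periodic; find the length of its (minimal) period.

n :  0  1  2  3  4  5  6  7  8  9 10 11 12 13 14 15 16 17 18 19 20 21 22 23 24 25 26 27
G :  0  0  0  0  1  1  1  1  2  2  2  2  3  0  0  0  0  1  1  1  1  2  2  2  2  3  0  0
G(n+13) = G(n) holds for n = 0,…,8 (a full window of length max(S) = 9), so the sequence is purely periodic with period 13.

13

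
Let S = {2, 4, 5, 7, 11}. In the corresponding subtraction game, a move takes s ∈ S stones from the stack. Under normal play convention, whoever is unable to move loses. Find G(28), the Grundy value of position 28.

G(0) = 0
G(1) = mex{} = 0
G(2) = mex{0} = 1
G(3) = mex{0} = 1
G(4) = mex{1,0} = 2
G(5) = mex{1,0,0} = 2
G(6) = mex{2,1,0} = 3
G(7) = mex{2,1,1,0} = 3
G(8) = mex{3,2,1,0} = 4
G(9) = mex{3,2,2,1} = 0
G(10) = mex{4,3,2,1} = 0
G(11) = mex{0,3,3,2,0} = 1
G(12) = mex{0,4,3,2,0} = 1
G(13) = mex{1,0,4,3,1} = 2
G(14) = mex{1,0,0,3,1} = 2
G(15) = mex{2,1,0,4,2} = 3
G(16) = mex{2,1,1,0,2} = 3
G(17) = mex{3,2,1,0,3} = 4
G(18) = mex{3,2,2,1,3} = 0
G(19) = mex{4,3,2,1,4} = 0
G(20) = mex{0,3,3,2,0} = 1
G(21) = mex{0,4,3,2,0} = 1
G(22) = mex{1,0,4,3,1} = 2
G(23) = mex{1,0,0,3,1} = 2
G(24) = mex{2,1,0,4,2} = 3
G(25) = mex{2,1,1,0,2} = 3
G(26) = mex{3,2,1,0,3} = 4
G(27) = mex{3,2,2,1,3} = 0
G(28) = mex{4,3,2,1,4} = 0

0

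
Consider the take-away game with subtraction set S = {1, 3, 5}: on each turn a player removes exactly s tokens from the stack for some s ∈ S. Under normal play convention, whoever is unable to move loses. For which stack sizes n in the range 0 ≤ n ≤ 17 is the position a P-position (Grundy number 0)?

0, 2, 4, 6, 8, 10, 12, 14, 16

G(0) = 0
G(1) = mex{0} = 1
G(2) = mex{1} = 0
G(3) = mex{0,0} = 1
G(4) = mex{1,1} = 0
G(5) = mex{0,0,0} = 1
G(6) = mex{1,1,1} = 0
G(7) = mex{0,0,0} = 1
G(8) = mex{1,1,1} = 0
G(9) = mex{0,0,0} = 1
G(10) = mex{1,1,1} = 0
G(11) = mex{0,0,0} = 1
G(12) = mex{1,1,1} = 0
G(13) = mex{0,0,0} = 1
G(14) = mex{1,1,1} = 0
G(15) = mex{0,0,0} = 1
G(16) = mex{1,1,1} = 0
G(17) = mex{0,0,0} = 1
P-positions are exactly the n with G(n) = 0.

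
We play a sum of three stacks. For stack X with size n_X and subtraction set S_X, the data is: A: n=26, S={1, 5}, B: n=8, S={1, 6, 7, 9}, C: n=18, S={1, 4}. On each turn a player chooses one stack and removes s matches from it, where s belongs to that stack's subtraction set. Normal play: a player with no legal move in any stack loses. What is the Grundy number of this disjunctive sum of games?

3

Stack A, S = {1, 5}:
n :  0  1  2  3  4  5  6  7  8  9 10 11 12 13 14 15 16 17 18 19 20 21 22 23 24 25 26
G :  0  1  0  1  0  1  0  1  0  1  0  1  0  1  0  1  0  1  0  1  0  1  0  1  0  1  0
G_A(26) = 0.
Stack B, S = {1, 6, 7, 9}:
n : 0 1 2 3 4 5 6 7 8
G : 0 1 0 1 0 1 2 3 2
G_B(8) = 2.
Stack C, S = {1, 4}:
n :  0  1  2  3  4  5  6  7  8  9 10 11 12 13 14 15 16 17 18
G :  0  1  0  1  2  0  1  0  1  2  0  1  0  1  2  0  1  0  1
G_C(18) = 1.
Combined Grundy value = 0 ⊕ 2 ⊕ 1 = 3.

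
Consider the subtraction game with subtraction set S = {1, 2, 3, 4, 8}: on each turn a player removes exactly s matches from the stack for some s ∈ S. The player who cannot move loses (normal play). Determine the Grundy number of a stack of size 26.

1

G(0) = 0
G(1) = mex{0} = 1
G(2) = mex{1,0} = 2
G(3) = mex{2,1,0} = 3
G(4) = mex{3,2,1,0} = 4
G(5) = mex{4,3,2,1} = 0
G(6) = mex{0,4,3,2} = 1
G(7) = mex{1,0,4,3} = 2
G(8) = mex{2,1,0,4,0} = 3
G(9) = mex{3,2,1,0,1} = 4
G(10) = mex{4,3,2,1,2} = 0
G(11) = mex{0,4,3,2,3} = 1
G(12) = mex{1,0,4,3,4} = 2
G(13) = mex{2,1,0,4,0} = 3
G(14) = mex{3,2,1,0,1} = 4
G(15) = mex{4,3,2,1,2} = 0
G(16) = mex{0,4,3,2,3} = 1
G(17) = mex{1,0,4,3,4} = 2
G(18) = mex{2,1,0,4,0} = 3
G(19) = mex{3,2,1,0,1} = 4
G(20) = mex{4,3,2,1,2} = 0
G(21) = mex{0,4,3,2,3} = 1
G(22) = mex{1,0,4,3,4} = 2
G(23) = mex{2,1,0,4,0} = 3
G(24) = mex{3,2,1,0,1} = 4
G(25) = mex{4,3,2,1,2} = 0
G(26) = mex{0,4,3,2,3} = 1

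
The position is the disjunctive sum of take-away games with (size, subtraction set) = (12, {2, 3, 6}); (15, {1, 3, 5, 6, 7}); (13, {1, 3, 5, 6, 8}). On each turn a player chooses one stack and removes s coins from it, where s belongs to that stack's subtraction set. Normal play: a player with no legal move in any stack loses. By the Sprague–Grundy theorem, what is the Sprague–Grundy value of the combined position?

0

Stack A, S = {2, 3, 6}:
n :  0  1  2  3  4  5  6  7  8  9 10 11 12
G :  0  0  1  1  2  0  3  1  2  0  0  1  1
G_A(12) = 1.
Stack B, S = {1, 3, 5, 6, 7}:
G(0) = 0
G(1) = mex{0} = 1
G(2) = mex{1} = 0
G(3) = mex{0,0} = 1
G(4) = mex{1,1} = 0
G(5) = mex{0,0,0} = 1
G(6) = mex{1,1,1,0} = 2
G(7) = mex{2,0,0,1,0} = 3
G(8) = mex{3,1,1,0,1} = 2
G(9) = mex{2,2,0,1,0} = 3
G(10) = mex{3,3,1,0,1} = 2
G(11) = mex{2,2,2,1,0} = 3
G(12) = mex{3,3,3,2,1} = 0
G(13) = mex{0,2,2,3,2} = 1
G(14) = mex{1,3,3,2,3} = 0
G(15) = mex{0,0,2,3,2} = 1
G_B(15) = 1.
Stack C, S = {1, 3, 5, 6, 8}:
n :  0  1  2  3  4  5  6  7  8  9 10 11 12 13
G :  0  1  0  1  0  1  2  3  2  3  2  0  1  0
G_C(13) = 0.
Combined Grundy value = 1 ⊕ 1 ⊕ 0 = 0.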